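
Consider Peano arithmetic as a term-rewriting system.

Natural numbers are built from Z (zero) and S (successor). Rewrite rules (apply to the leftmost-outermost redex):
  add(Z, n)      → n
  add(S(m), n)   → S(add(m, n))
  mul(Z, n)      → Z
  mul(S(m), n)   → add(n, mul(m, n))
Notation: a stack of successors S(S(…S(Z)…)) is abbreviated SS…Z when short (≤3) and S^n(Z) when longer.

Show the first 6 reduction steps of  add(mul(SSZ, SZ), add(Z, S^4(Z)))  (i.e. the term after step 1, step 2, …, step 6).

  start: add(mul(SSZ, SZ), add(Z, S^4(Z)))
  [1] add(add(SZ, mul(SZ, SZ)), add(Z, S^4(Z)))
  [2] add(S(add(Z, mul(SZ, SZ))), add(Z, S^4(Z)))
  [3] S(add(add(Z, mul(SZ, SZ)), add(Z, S^4(Z))))
  [4] S(add(mul(SZ, SZ), add(Z, S^4(Z))))
  [5] S(add(add(SZ, mul(Z, SZ)), add(Z, S^4(Z))))
  [6] S(add(S(add(Z, mul(Z, SZ))), add(Z, S^4(Z))))

Answer: after 6 steps: S(add(S(add(Z, mul(Z, SZ))), add(Z, S^4(Z))))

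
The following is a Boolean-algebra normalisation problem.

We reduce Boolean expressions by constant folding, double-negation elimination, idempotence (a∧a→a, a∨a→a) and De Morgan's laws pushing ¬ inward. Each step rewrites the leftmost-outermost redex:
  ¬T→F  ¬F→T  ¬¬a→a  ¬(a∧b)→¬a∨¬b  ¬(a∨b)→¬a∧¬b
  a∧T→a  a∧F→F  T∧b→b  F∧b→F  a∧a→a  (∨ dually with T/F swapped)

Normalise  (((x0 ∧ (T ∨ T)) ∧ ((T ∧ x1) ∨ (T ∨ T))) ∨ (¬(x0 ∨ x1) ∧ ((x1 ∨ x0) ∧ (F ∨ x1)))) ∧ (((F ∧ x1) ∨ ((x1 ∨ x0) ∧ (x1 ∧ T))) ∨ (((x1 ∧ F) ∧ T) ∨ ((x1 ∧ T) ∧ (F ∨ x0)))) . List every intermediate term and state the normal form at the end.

Answer: normal form = (x0 ∨ ((¬x0 ∧ ¬x1) ∧ ((x1 ∨ x0) ∧ x1))) ∧ (((x1 ∨ x0) ∧ x1) ∨ (x1 ∧ x0))  (in 16 steps)

Reduction:
  start: (((x0 ∧ (T ∨ T)) ∧ ((T ∧ x1) ∨ (T ∨ T))) ∨ (¬(x0 ∨ x1) ∧ ((x1 ∨ x0) ∧ (F ∨ x1)))) ∧ (((F ∧ x1) ∨ ((x1 ∨ x0) ∧ (x1 ∧ T))) ∨ (((x1 ∧ F) ∧ T) ∨ ((x1 ∧ T) ∧ (F ∨ x0))))
  →1  (((x0 ∧ T) ∧ ((T ∧ x1) ∨ (T ∨ T))) ∨ (¬(x0 ∨ x1) ∧ ((x1 ∨ x0) ∧ (F ∨ x1)))) ∧ (((F ∧ x1) ∨ ((x1 ∨ x0) ∧ (x1 ∧ T))) ∨ (((x1 ∧ F) ∧ T) ∨ ((x1 ∧ T) ∧ (F ∨ x0))))
  →2  ((x0 ∧ ((T ∧ x1) ∨ (T ∨ T))) ∨ (¬(x0 ∨ x1) ∧ ((x1 ∨ x0) ∧ (F ∨ x1)))) ∧ (((F ∧ x1) ∨ ((x1 ∨ x0) ∧ (x1 ∧ T))) ∨ (((x1 ∧ F) ∧ T) ∨ ((x1 ∧ T) ∧ (F ∨ x0))))
  →3  ((x0 ∧ (x1 ∨ (T ∨ T))) ∨ (¬(x0 ∨ x1) ∧ ((x1 ∨ x0) ∧ (F ∨ x1)))) ∧ (((F ∧ x1) ∨ ((x1 ∨ x0) ∧ (x1 ∧ T))) ∨ (((x1 ∧ F) ∧ T) ∨ ((x1 ∧ T) ∧ (F ∨ x0))))
  →4  ((x0 ∧ (x1 ∨ T)) ∨ (¬(x0 ∨ x1) ∧ ((x1 ∨ x0) ∧ (F ∨ x1)))) ∧ (((F ∧ x1) ∨ ((x1 ∨ x0) ∧ (x1 ∧ T))) ∨ (((x1 ∧ F) ∧ T) ∨ ((x1 ∧ T) ∧ (F ∨ x0))))
  →5  ((x0 ∧ T) ∨ (¬(x0 ∨ x1) ∧ ((x1 ∨ x0) ∧ (F ∨ x1)))) ∧ (((F ∧ x1) ∨ ((x1 ∨ x0) ∧ (x1 ∧ T))) ∨ (((x1 ∧ F) ∧ T) ∨ ((x1 ∧ T) ∧ (F ∨ x0))))
  →6  (x0 ∨ (¬(x0 ∨ x1) ∧ ((x1 ∨ x0) ∧ (F ∨ x1)))) ∧ (((F ∧ x1) ∨ ((x1 ∨ x0) ∧ (x1 ∧ T))) ∨ (((x1 ∧ F) ∧ T) ∨ ((x1 ∧ T) ∧ (F ∨ x0))))
  →7  (x0 ∨ ((¬x0 ∧ ¬x1) ∧ ((x1 ∨ x0) ∧ (F ∨ x1)))) ∧ (((F ∧ x1) ∨ ((x1 ∨ x0) ∧ (x1 ∧ T))) ∨ (((x1 ∧ F) ∧ T) ∨ ((x1 ∧ T) ∧ (F ∨ x0))))
  →8  (x0 ∨ ((¬x0 ∧ ¬x1) ∧ ((x1 ∨ x0) ∧ x1))) ∧ (((F ∧ x1) ∨ ((x1 ∨ x0) ∧ (x1 ∧ T))) ∨ (((x1 ∧ F) ∧ T) ∨ ((x1 ∧ T) ∧ (F ∨ x0))))
  →9  (x0 ∨ ((¬x0 ∧ ¬x1) ∧ ((x1 ∨ x0) ∧ x1))) ∧ ((F ∨ ((x1 ∨ x0) ∧ (x1 ∧ T))) ∨ (((x1 ∧ F) ∧ T) ∨ ((x1 ∧ T) ∧ (F ∨ x0))))
  →10  (x0 ∨ ((¬x0 ∧ ¬x1) ∧ ((x1 ∨ x0) ∧ x1))) ∧ (((x1 ∨ x0) ∧ (x1 ∧ T)) ∨ (((x1 ∧ F) ∧ T) ∨ ((x1 ∧ T) ∧ (F ∨ x0))))
  →11  (x0 ∨ ((¬x0 ∧ ¬x1) ∧ ((x1 ∨ x0) ∧ x1))) ∧ (((x1 ∨ x0) ∧ x1) ∨ (((x1 ∧ F) ∧ T) ∨ ((x1 ∧ T) ∧ (F ∨ x0))))
  →12  (x0 ∨ ((¬x0 ∧ ¬x1) ∧ ((x1 ∨ x0) ∧ x1))) ∧ (((x1 ∨ x0) ∧ x1) ∨ ((x1 ∧ F) ∨ ((x1 ∧ T) ∧ (F ∨ x0))))
  →13  (x0 ∨ ((¬x0 ∧ ¬x1) ∧ ((x1 ∨ x0) ∧ x1))) ∧ (((x1 ∨ x0) ∧ x1) ∨ (F ∨ ((x1 ∧ T) ∧ (F ∨ x0))))
  →14  (x0 ∨ ((¬x0 ∧ ¬x1) ∧ ((x1 ∨ x0) ∧ x1))) ∧ (((x1 ∨ x0) ∧ x1) ∨ ((x1 ∧ T) ∧ (F ∨ x0)))
  →15  (x0 ∨ ((¬x0 ∧ ¬x1) ∧ ((x1 ∨ x0) ∧ x1))) ∧ (((x1 ∨ x0) ∧ x1) ∨ (x1 ∧ (F ∨ x0)))
  →16  (x0 ∨ ((¬x0 ∧ ¬x1) ∧ ((x1 ∨ x0) ∧ x1))) ∧ (((x1 ∨ x0) ∧ x1) ∨ (x1 ∧ x0))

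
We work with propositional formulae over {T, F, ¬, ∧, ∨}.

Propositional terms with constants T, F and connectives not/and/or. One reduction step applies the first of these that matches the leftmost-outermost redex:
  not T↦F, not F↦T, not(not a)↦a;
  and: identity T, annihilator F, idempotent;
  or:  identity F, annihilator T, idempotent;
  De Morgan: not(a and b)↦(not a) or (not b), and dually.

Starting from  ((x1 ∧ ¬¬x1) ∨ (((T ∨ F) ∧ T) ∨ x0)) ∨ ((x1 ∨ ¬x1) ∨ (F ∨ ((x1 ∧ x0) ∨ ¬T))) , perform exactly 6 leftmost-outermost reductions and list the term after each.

Answer: after 6 steps: T ∨ ((x1 ∨ ¬x1) ∨ (F ∨ ((x1 ∧ x0) ∨ ¬T)))

Working:
  start: ((x1 ∧ ¬¬x1) ∨ (((T ∨ F) ∧ T) ∨ x0)) ∨ ((x1 ∨ ¬x1) ∨ (F ∨ ((x1 ∧ x0) ∨ ¬T)))
  step 1: ((x1 ∧ x1) ∨ (((T ∨ F) ∧ T) ∨ x0)) ∨ ((x1 ∨ ¬x1) ∨ (F ∨ ((x1 ∧ x0) ∨ ¬T)))
  step 2: (x1 ∨ (((T ∨ F) ∧ T) ∨ x0)) ∨ ((x1 ∨ ¬x1) ∨ (F ∨ ((x1 ∧ x0) ∨ ¬T)))
  step 3: (x1 ∨ ((T ∨ F) ∨ x0)) ∨ ((x1 ∨ ¬x1) ∨ (F ∨ ((x1 ∧ x0) ∨ ¬T)))
  step 4: (x1 ∨ (T ∨ x0)) ∨ ((x1 ∨ ¬x1) ∨ (F ∨ ((x1 ∧ x0) ∨ ¬T)))
  step 5: (x1 ∨ T) ∨ ((x1 ∨ ¬x1) ∨ (F ∨ ((x1 ∧ x0) ∨ ¬T)))
  step 6: T ∨ ((x1 ∨ ¬x1) ∨ (F ∨ ((x1 ∧ x0) ∨ ¬T)))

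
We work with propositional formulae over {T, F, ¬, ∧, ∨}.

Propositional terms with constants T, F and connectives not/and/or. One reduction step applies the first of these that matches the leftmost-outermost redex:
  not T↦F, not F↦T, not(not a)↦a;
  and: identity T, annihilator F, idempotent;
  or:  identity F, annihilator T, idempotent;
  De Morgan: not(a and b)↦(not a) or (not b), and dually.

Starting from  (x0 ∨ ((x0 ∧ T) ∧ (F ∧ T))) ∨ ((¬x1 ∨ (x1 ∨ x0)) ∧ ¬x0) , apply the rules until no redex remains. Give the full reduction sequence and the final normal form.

  start: (x0 ∨ ((x0 ∧ T) ∧ (F ∧ T))) ∨ ((¬x1 ∨ (x1 ∨ x0)) ∧ ¬x0)
  →1  (x0 ∨ (x0 ∧ (F ∧ T))) ∨ ((¬x1 ∨ (x1 ∨ x0)) ∧ ¬x0)
  →2  (x0 ∨ (x0 ∧ F)) ∨ ((¬x1 ∨ (x1 ∨ x0)) ∧ ¬x0)
  →3  (x0 ∨ F) ∨ ((¬x1 ∨ (x1 ∨ x0)) ∧ ¬x0)
  →4  x0 ∨ ((¬x1 ∨ (x1 ∨ x0)) ∧ ¬x0)

Answer: normal form = x0 ∨ ((¬x1 ∨ (x1 ∨ x0)) ∧ ¬x0)  (in 4 steps)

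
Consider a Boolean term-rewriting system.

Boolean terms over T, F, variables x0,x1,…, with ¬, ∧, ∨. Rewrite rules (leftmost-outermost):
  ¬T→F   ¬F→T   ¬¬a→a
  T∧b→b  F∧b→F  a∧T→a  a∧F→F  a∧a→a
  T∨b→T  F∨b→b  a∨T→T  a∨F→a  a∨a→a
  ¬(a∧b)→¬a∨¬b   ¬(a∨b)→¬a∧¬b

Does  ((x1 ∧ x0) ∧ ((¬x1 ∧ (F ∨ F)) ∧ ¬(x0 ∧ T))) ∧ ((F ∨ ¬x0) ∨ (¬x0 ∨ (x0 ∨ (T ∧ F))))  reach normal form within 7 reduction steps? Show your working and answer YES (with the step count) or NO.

  start: ((x1 ∧ x0) ∧ ((¬x1 ∧ (F ∨ F)) ∧ ¬(x0 ∧ T))) ∧ ((F ∨ ¬x0) ∨ (¬x0 ∨ (x0 ∨ (T ∧ F))))
  →1  ((x1 ∧ x0) ∧ ((¬x1 ∧ F) ∧ ¬(x0 ∧ T))) ∧ ((F ∨ ¬x0) ∨ (¬x0 ∨ (x0 ∨ (T ∧ F))))
  →2  ((x1 ∧ x0) ∧ (F ∧ ¬(x0 ∧ T))) ∧ ((F ∨ ¬x0) ∨ (¬x0 ∨ (x0 ∨ (T ∧ F))))
  →3  ((x1 ∧ x0) ∧ F) ∧ ((F ∨ ¬x0) ∨ (¬x0 ∨ (x0 ∨ (T ∧ F))))
  →4  F ∧ ((F ∨ ¬x0) ∨ (¬x0 ∨ (x0 ∨ (T ∧ F))))
  →5  F

Answer: YES — reaches normal form F in 5 ≤ 7 steps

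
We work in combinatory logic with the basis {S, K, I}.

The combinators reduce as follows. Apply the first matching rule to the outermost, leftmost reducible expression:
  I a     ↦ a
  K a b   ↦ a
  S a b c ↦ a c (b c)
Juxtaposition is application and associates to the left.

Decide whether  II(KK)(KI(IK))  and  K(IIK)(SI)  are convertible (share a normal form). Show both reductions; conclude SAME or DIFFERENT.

Answer: SAME — A ⇓ K, B ⇓ K

Working:
Term A:
  start: II(KK)(KI(IK))
  [1] I(KK)(KI(IK))
  [2] KK(KI(IK))
  [3] K

Term B:
  start: K(IIK)(SI)
  [1] IIK
  [2] IK
  [3] K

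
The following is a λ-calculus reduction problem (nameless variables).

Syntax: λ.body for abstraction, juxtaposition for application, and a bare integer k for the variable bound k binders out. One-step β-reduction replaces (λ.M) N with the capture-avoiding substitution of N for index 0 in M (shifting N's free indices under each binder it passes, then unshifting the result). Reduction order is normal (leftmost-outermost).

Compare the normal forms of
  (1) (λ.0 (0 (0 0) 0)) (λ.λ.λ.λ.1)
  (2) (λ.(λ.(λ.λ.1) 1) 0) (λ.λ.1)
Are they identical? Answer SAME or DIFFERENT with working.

Term A:
  start: (λ.0 (0 (0 0) 0)) (λ.λ.λ.λ.1)
  [1] (λ.λ.λ.λ.1) ((λ.λ.λ.λ.1) ((λ.λ.λ.λ.1) (λ.λ.λ.λ.1)) (λ.λ.λ.λ.1))
  [2] λ.λ.λ.1

Term B:
  start: (λ.(λ.(λ.λ.1) 1) 0) (λ.λ.1)
  [1] (λ.(λ.λ.1) (λ.λ.1)) (λ.λ.1)
  [2] (λ.λ.1) (λ.λ.1)
  [3] λ.λ.λ.1

Answer: SAME — A ⇓ λ.λ.λ.1, B ⇓ λ.λ.λ.1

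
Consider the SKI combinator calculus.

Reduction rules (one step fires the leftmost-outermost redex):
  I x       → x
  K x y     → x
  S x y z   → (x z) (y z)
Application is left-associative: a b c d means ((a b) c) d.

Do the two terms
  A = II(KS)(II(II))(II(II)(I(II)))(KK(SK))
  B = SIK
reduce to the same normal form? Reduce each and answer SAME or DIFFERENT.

Term A:
  start: II(KS)(II(II))(II(II)(I(II)))(KK(SK))
  →1  I(KS)(II(II))(II(II)(I(II)))(KK(SK))
  →2  KS(II(II))(II(II)(I(II)))(KK(SK))
  →3  S(II(II)(I(II)))(KK(SK))
  →4  S(I(II)(I(II)))(KK(SK))
  →5  S(II(I(II)))(KK(SK))
  →6  S(I(I(II)))(KK(SK))
  →7  S(I(II))(KK(SK))
  →8  S(II)(KK(SK))
  →9  SI(KK(SK))
  →10  SIK

Term B:
  start: SIK

Answer: SAME — A ⇓ SIK, B ⇓ SIK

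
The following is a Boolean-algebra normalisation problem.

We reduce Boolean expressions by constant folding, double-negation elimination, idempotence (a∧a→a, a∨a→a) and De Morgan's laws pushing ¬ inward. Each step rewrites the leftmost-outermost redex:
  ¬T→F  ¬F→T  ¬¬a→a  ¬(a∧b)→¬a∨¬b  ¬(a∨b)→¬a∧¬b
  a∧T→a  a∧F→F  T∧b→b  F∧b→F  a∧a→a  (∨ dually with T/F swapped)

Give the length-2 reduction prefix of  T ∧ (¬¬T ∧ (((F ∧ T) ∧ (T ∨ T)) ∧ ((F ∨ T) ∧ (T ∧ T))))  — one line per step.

  start: T ∧ (¬¬T ∧ (((F ∧ T) ∧ (T ∨ T)) ∧ ((F ∨ T) ∧ (T ∧ T))))
  [1] ¬¬T ∧ (((F ∧ T) ∧ (T ∨ T)) ∧ ((F ∨ T) ∧ (T ∧ T)))
  [2] T ∧ (((F ∧ T) ∧ (T ∨ T)) ∧ ((F ∨ T) ∧ (T ∧ T)))

Answer: after 2 steps: T ∧ (((F ∧ T) ∧ (T ∨ T)) ∧ ((F ∨ T) ∧ (T ∧ T)))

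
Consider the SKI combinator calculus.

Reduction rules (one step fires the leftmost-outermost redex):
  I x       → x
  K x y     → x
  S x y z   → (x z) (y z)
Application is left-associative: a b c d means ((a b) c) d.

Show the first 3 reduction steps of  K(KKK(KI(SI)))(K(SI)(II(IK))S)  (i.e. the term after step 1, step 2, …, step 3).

  start: K(KKK(KI(SI)))(K(SI)(II(IK))S)
  →1  KKK(KI(SI))
  →2  K(KI(SI))
  →3  KI

Answer: after 3 steps: KI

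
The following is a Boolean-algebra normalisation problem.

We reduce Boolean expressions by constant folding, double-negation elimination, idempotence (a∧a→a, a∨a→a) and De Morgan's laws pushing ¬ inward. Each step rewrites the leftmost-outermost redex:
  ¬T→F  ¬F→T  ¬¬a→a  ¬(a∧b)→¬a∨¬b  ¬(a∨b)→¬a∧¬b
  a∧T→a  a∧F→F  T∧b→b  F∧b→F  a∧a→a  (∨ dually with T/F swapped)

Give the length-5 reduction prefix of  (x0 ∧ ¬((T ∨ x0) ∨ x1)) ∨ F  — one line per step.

Answer: after 5 steps: x0 ∧ (F ∧ ¬x1)

Working:
  start: (x0 ∧ ¬((T ∨ x0) ∨ x1)) ∨ F
  →1  x0 ∧ ¬((T ∨ x0) ∨ x1)
  →2  x0 ∧ (¬(T ∨ x0) ∧ ¬x1)
  →3  x0 ∧ ((¬T ∧ ¬x0) ∧ ¬x1)
  →4  x0 ∧ ((F ∧ ¬x0) ∧ ¬x1)
  →5  x0 ∧ (F ∧ ¬x1)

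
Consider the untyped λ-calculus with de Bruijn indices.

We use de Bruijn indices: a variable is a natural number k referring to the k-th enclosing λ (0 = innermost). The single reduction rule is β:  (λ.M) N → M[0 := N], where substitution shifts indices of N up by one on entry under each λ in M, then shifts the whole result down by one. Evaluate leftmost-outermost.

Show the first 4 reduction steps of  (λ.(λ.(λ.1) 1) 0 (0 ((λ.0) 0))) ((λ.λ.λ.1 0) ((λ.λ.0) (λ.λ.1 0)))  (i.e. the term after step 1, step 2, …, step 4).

  start: (λ.(λ.(λ.1) 1) 0 (0 ((λ.0) 0))) ((λ.λ.λ.1 0) ((λ.λ.0) (λ.λ.1 0)))
  [1] (λ.(λ.1) ((λ.λ.λ.1 0) ((λ.λ.0) (λ.λ.1 0)))) ((λ.λ.λ.1 0) ((λ.λ.0) (λ.λ.1 0))) ((λ.λ.λ.1 0) ((λ.λ.0) (λ.λ.1 0)) ((λ.0) ((λ.λ.λ.1 0) ((λ.λ.0) (λ.λ.1 0)))))
  [2] (λ.(λ.λ.λ.1 0) ((λ.λ.0) (λ.λ.1 0))) ((λ.λ.λ.1 0) ((λ.λ.0) (λ.λ.1 0))) ((λ.λ.λ.1 0) ((λ.λ.0) (λ.λ.1 0)) ((λ.0) ((λ.λ.λ.1 0) ((λ.λ.0) (λ.λ.1 0)))))
  [3] (λ.λ.λ.1 0) ((λ.λ.0) (λ.λ.1 0)) ((λ.λ.λ.1 0) ((λ.λ.0) (λ.λ.1 0)) ((λ.0) ((λ.λ.λ.1 0) ((λ.λ.0) (λ.λ.1 0)))))
  [4] (λ.λ.1 0) ((λ.λ.λ.1 0) ((λ.λ.0) (λ.λ.1 0)) ((λ.0) ((λ.λ.λ.1 0) ((λ.λ.0) (λ.λ.1 0)))))

Answer: after 4 steps: (λ.λ.1 0) ((λ.λ.λ.1 0) ((λ.λ.0) (λ.λ.1 0)) ((λ.0) ((λ.λ.λ.1 0) ((λ.λ.0) (λ.λ.1 0)))))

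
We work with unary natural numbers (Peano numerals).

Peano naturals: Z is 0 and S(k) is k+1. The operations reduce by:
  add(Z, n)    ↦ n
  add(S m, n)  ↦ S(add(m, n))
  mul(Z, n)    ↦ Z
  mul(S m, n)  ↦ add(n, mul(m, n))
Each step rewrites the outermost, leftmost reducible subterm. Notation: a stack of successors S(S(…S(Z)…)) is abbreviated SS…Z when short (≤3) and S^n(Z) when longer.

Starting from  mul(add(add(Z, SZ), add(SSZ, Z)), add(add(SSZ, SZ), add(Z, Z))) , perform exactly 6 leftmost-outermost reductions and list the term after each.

  start: mul(add(add(Z, SZ), add(SSZ, Z)), add(add(SSZ, SZ), add(Z, Z)))
  →1  mul(add(SZ, add(SSZ, Z)), add(add(SSZ, SZ), add(Z, Z)))
  →2  mul(S(add(Z, add(SSZ, Z))), add(add(SSZ, SZ), add(Z, Z)))
  →3  add(add(add(SSZ, SZ), add(Z, Z)), mul(add(Z, add(SSZ, Z)), add(add(SSZ, SZ), add(Z, Z))))
  →4  add(add(S(add(SZ, SZ)), add(Z, Z)), mul(add(Z, add(SSZ, Z)), add(add(SSZ, SZ), add(Z, Z))))
  →5  add(S(add(add(SZ, SZ), add(Z, Z))), mul(add(Z, add(SSZ, Z)), add(add(SSZ, SZ), add(Z, Z))))
  →6  S(add(add(add(SZ, SZ), add(Z, Z)), mul(add(Z, add(SSZ, Z)), add(add(SSZ, SZ), add(Z, Z)))))

Answer: after 6 steps: S(add(add(add(SZ, SZ), add(Z, Z)), mul(add(Z, add(SSZ, Z)), add(add(SSZ, SZ), add(Z, Z)))))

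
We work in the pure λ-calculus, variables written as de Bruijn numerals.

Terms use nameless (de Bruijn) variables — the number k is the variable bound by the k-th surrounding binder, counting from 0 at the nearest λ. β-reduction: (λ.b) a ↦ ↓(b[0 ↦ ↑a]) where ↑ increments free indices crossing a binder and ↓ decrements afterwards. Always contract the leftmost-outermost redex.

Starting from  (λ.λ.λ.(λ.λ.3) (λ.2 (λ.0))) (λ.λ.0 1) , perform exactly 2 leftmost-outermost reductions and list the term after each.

Answer: after 2 steps: λ.λ.λ.2

Working:
  start: (λ.λ.λ.(λ.λ.3) (λ.2 (λ.0))) (λ.λ.0 1)
  step 1: λ.λ.(λ.λ.3) (λ.2 (λ.0))
  step 2: λ.λ.λ.2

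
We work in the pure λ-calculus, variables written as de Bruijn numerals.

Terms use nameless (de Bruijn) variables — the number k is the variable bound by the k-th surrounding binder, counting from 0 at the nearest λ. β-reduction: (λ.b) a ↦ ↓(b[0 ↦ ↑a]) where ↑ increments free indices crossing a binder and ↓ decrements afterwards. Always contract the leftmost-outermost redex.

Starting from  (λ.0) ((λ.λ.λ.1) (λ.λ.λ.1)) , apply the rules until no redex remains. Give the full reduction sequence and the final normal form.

Answer: normal form = λ.λ.1  (in 2 steps)

Working:
  start: (λ.0) ((λ.λ.λ.1) (λ.λ.λ.1))
  →1  (λ.λ.λ.1) (λ.λ.λ.1)
  →2  λ.λ.1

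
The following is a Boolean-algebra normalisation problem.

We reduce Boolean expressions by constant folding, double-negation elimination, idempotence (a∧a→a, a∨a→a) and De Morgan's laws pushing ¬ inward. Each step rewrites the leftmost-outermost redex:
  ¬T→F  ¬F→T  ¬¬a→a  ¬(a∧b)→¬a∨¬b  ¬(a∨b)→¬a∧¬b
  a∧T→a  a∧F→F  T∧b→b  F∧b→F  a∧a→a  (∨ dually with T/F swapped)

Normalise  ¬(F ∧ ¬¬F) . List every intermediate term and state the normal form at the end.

Answer: normal form = T  (in 3 steps)

Reduction:
  start: ¬(F ∧ ¬¬F)
  [1] ¬F ∨ ¬¬¬F
  [2] T ∨ ¬¬¬F
  [3] T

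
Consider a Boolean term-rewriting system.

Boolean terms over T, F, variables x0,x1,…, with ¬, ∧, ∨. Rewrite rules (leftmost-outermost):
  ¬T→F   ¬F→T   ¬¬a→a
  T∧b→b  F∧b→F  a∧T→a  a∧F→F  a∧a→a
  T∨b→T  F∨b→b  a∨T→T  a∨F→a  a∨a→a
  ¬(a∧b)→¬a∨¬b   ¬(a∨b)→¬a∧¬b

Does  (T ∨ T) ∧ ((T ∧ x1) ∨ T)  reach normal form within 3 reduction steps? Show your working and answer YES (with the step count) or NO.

  start: (T ∨ T) ∧ ((T ∧ x1) ∨ T)
  [1] T ∧ ((T ∧ x1) ∨ T)
  [2] (T ∧ x1) ∨ T
  [3] T

Answer: YES — reaches normal form T in 3 ≤ 3 steps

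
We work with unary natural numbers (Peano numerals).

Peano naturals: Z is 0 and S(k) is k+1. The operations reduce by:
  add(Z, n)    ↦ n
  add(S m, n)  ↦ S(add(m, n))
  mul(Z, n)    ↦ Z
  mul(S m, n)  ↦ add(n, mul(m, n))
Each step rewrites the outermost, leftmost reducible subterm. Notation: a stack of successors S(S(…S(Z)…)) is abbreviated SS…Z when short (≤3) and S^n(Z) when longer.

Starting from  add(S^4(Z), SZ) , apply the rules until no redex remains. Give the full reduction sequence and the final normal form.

Answer: normal form = S^5(Z)  (in 5 steps)

Reduction:
  start: add(S^4(Z), SZ)
  [1] S(add(SSSZ, SZ))
  [2] S(S(add(SSZ, SZ)))
  [3] S(S(S(add(SZ, SZ))))
  [4] S(S(S(S(add(Z, SZ)))))
  [5] S^5(Z)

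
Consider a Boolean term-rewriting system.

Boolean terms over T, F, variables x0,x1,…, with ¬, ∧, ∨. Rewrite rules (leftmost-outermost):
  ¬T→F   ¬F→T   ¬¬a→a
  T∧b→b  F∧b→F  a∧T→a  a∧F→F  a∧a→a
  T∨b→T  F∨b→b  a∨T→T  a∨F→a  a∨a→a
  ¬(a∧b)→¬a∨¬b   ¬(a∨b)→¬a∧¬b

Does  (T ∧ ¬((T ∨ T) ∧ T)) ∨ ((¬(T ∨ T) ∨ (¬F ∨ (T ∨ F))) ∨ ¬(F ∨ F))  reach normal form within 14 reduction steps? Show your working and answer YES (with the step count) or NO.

  start: (T ∧ ¬((T ∨ T) ∧ T)) ∨ ((¬(T ∨ T) ∨ (¬F ∨ (T ∨ F))) ∨ ¬(F ∨ F))
  step 1: ¬((T ∨ T) ∧ T) ∨ ((¬(T ∨ T) ∨ (¬F ∨ (T ∨ F))) ∨ ¬(F ∨ F))
  step 2: (¬(T ∨ T) ∨ ¬T) ∨ ((¬(T ∨ T) ∨ (¬F ∨ (T ∨ F))) ∨ ¬(F ∨ F))
  step 3: ((¬T ∧ ¬T) ∨ ¬T) ∨ ((¬(T ∨ T) ∨ (¬F ∨ (T ∨ F))) ∨ ¬(F ∨ F))
  step 4: (¬T ∨ ¬T) ∨ ((¬(T ∨ T) ∨ (¬F ∨ (T ∨ F))) ∨ ¬(F ∨ F))
  step 5: ¬T ∨ ((¬(T ∨ T) ∨ (¬F ∨ (T ∨ F))) ∨ ¬(F ∨ F))
  step 6: F ∨ ((¬(T ∨ T) ∨ (¬F ∨ (T ∨ F))) ∨ ¬(F ∨ F))
  step 7: (¬(T ∨ T) ∨ (¬F ∨ (T ∨ F))) ∨ ¬(F ∨ F)
  step 8: ((¬T ∧ ¬T) ∨ (¬F ∨ (T ∨ F))) ∨ ¬(F ∨ F)
  step 9: (¬T ∨ (¬F ∨ (T ∨ F))) ∨ ¬(F ∨ F)
  step 10: (F ∨ (¬F ∨ (T ∨ F))) ∨ ¬(F ∨ F)
  step 11: (¬F ∨ (T ∨ F)) ∨ ¬(F ∨ F)
  step 12: (T ∨ (T ∨ F)) ∨ ¬(F ∨ F)
  step 13: T ∨ ¬(F ∨ F)
  step 14: T

Answer: YES — reaches normal form T in 14 ≤ 14 steps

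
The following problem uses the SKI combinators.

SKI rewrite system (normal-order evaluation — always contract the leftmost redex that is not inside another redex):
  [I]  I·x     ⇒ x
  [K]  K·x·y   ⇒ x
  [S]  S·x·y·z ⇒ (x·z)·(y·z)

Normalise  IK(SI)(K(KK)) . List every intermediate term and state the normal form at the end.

Answer: normal form = SI  (in 2 steps)

Working:
  start: IK(SI)(K(KK))
  step 1: K(SI)(K(KK))
  step 2: SI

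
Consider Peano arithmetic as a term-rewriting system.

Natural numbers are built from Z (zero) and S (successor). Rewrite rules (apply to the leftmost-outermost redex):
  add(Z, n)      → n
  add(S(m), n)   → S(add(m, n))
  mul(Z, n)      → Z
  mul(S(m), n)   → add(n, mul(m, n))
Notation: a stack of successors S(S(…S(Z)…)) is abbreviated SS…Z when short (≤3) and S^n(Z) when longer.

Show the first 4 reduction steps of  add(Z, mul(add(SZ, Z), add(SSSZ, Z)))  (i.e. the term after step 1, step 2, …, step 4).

  start: add(Z, mul(add(SZ, Z), add(SSSZ, Z)))
  →1  mul(add(SZ, Z), add(SSSZ, Z))
  →2  mul(S(add(Z, Z)), add(SSSZ, Z))
  →3  add(add(SSSZ, Z), mul(add(Z, Z), add(SSSZ, Z)))
  →4  add(S(add(SSZ, Z)), mul(add(Z, Z), add(SSSZ, Z)))

Answer: after 4 steps: add(S(add(SSZ, Z)), mul(add(Z, Z), add(SSSZ, Z)))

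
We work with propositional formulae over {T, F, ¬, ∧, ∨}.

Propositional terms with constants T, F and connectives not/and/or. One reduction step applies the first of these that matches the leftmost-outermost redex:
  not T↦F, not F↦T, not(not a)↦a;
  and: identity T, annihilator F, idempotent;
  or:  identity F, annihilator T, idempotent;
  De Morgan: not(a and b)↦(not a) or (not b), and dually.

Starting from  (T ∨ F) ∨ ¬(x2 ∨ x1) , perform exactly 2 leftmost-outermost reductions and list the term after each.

  start: (T ∨ F) ∨ ¬(x2 ∨ x1)
  [1] T ∨ ¬(x2 ∨ x1)
  [2] T

Answer: after 2 steps: T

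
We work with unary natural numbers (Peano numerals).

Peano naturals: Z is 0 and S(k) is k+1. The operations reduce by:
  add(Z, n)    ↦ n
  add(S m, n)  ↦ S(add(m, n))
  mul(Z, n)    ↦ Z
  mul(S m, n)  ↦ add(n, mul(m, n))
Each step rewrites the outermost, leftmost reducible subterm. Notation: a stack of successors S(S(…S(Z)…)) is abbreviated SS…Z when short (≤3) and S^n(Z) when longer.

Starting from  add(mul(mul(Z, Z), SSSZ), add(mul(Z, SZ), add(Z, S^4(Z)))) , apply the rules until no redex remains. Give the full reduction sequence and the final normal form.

  start: add(mul(mul(Z, Z), SSSZ), add(mul(Z, SZ), add(Z, S^4(Z))))
  [1] add(mul(Z, SSSZ), add(mul(Z, SZ), add(Z, S^4(Z))))
  [2] add(Z, add(mul(Z, SZ), add(Z, S^4(Z))))
  [3] add(mul(Z, SZ), add(Z, S^4(Z)))
  [4] add(Z, add(Z, S^4(Z)))
  [5] add(Z, S^4(Z))
  [6] S^4(Z)

Answer: normal form = S^4(Z)  (in 6 steps)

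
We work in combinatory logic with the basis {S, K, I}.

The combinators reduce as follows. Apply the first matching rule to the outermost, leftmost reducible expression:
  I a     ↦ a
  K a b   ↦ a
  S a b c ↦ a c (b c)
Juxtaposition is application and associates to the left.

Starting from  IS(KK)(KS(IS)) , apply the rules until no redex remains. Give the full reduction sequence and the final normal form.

  start: IS(KK)(KS(IS))
  step 1: S(KK)(KS(IS))
  step 2: S(KK)S

Answer: normal form = S(KK)S  (in 2 steps)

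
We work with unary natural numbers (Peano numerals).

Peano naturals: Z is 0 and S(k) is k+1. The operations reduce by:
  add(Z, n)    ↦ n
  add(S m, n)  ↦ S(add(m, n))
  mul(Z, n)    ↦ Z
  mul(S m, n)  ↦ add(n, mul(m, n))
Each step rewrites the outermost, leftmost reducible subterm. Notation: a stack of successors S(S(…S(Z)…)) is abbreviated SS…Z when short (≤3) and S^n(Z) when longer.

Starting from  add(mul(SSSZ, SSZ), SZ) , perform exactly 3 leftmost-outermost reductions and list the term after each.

Answer: after 3 steps: S(add(add(SZ, mul(SSZ, SSZ)), SZ))

Reduction:
  start: add(mul(SSSZ, SSZ), SZ)
  →1  add(add(SSZ, mul(SSZ, SSZ)), SZ)
  →2  add(S(add(SZ, mul(SSZ, SSZ))), SZ)
  →3  S(add(add(SZ, mul(SSZ, SSZ)), SZ))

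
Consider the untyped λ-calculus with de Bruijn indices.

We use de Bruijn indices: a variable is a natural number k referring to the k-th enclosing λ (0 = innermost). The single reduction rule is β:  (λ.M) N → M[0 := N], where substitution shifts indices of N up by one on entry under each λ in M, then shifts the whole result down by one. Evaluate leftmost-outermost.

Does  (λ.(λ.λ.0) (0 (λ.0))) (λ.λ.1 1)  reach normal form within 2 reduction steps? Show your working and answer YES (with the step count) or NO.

Answer: YES — reaches normal form λ.0 in 2 ≤ 2 steps

Derivation:
  start: (λ.(λ.λ.0) (0 (λ.0))) (λ.λ.1 1)
  →1  (λ.λ.0) ((λ.λ.1 1) (λ.0))
  →2  λ.0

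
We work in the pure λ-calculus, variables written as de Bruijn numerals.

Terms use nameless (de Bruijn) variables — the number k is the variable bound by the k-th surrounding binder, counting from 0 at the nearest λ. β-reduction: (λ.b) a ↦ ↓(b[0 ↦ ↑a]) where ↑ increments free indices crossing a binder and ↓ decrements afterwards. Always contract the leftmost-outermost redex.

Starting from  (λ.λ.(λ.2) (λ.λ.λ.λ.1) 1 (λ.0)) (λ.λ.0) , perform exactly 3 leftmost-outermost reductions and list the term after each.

Answer: after 3 steps: λ.(λ.0) (λ.0)

Derivation:
  start: (λ.λ.(λ.2) (λ.λ.λ.λ.1) 1 (λ.0)) (λ.λ.0)
  [1] λ.(λ.λ.λ.0) (λ.λ.λ.λ.1) (λ.λ.0) (λ.0)
  [2] λ.(λ.λ.0) (λ.λ.0) (λ.0)
  [3] λ.(λ.0) (λ.0)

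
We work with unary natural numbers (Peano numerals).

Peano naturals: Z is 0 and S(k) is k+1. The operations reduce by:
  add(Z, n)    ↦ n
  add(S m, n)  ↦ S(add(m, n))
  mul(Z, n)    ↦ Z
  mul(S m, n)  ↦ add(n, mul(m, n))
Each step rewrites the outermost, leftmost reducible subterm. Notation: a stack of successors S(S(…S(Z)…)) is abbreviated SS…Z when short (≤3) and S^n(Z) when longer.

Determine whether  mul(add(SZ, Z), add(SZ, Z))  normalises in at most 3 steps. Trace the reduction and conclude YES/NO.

Answer: NO — after 3 steps the term is add(S(add(Z, Z)), mul(add(Z, Z), add(SZ, Z))), not yet normal

Derivation:
  start: mul(add(SZ, Z), add(SZ, Z))
  →1  mul(S(add(Z, Z)), add(SZ, Z))
  →2  add(add(SZ, Z), mul(add(Z, Z), add(SZ, Z)))
  →3  add(S(add(Z, Z)), mul(add(Z, Z), add(SZ, Z)))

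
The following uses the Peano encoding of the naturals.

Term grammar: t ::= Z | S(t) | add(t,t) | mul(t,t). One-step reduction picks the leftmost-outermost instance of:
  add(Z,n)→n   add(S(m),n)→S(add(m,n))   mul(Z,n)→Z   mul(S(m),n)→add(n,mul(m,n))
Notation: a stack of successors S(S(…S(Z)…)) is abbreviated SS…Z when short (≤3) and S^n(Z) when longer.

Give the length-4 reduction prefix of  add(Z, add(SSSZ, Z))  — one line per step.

Answer: after 4 steps: S(S(S(add(Z, Z))))

Derivation:
  start: add(Z, add(SSSZ, Z))
  step 1: add(SSSZ, Z)
  step 2: S(add(SSZ, Z))
  step 3: S(S(add(SZ, Z)))
  step 4: S(S(S(add(Z, Z))))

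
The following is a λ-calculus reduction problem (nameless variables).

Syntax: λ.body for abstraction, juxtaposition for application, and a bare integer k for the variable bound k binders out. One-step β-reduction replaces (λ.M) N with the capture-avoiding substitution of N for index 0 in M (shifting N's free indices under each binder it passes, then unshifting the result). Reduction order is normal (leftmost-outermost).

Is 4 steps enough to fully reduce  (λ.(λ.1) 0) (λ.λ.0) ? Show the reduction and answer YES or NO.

Answer: YES — reaches normal form λ.λ.0 in 2 ≤ 4 steps

Reduction:
  start: (λ.(λ.1) 0) (λ.λ.0)
  [1] (λ.λ.λ.0) (λ.λ.0)
  [2] λ.λ.0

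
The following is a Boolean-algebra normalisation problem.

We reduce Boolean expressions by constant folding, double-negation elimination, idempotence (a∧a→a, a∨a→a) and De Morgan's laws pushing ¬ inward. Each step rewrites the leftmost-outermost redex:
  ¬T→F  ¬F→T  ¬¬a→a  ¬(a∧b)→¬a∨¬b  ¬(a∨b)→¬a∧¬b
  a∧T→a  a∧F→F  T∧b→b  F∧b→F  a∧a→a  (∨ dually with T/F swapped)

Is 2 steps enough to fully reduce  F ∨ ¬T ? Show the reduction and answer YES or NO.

Answer: YES — reaches normal form F in 2 ≤ 2 steps

Reduction:
  start: F ∨ ¬T
  [1] ¬T
  [2] F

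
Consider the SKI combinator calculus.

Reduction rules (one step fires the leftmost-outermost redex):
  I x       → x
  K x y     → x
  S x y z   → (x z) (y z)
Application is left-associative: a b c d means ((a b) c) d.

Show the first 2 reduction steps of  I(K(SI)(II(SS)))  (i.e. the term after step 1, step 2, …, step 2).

  start: I(K(SI)(II(SS)))
  [1] K(SI)(II(SS))
  [2] SI

Answer: after 2 steps: SI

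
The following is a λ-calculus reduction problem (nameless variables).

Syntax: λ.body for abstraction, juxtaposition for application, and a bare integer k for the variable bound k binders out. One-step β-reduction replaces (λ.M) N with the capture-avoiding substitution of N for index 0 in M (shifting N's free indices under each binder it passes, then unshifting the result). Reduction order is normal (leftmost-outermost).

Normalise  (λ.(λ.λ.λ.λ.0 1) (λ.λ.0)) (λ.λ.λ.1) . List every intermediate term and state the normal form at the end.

  start: (λ.(λ.λ.λ.λ.0 1) (λ.λ.0)) (λ.λ.λ.1)
  [1] (λ.λ.λ.λ.0 1) (λ.λ.0)
  [2] λ.λ.λ.0 1

Answer: normal form = λ.λ.λ.0 1  (in 2 steps)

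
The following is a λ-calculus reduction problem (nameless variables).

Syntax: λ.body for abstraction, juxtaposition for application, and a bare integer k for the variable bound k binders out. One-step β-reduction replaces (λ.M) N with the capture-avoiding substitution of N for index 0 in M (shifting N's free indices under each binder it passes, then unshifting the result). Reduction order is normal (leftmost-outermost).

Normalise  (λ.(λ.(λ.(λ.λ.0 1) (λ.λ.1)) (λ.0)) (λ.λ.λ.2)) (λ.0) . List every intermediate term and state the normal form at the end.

  start: (λ.(λ.(λ.(λ.λ.0 1) (λ.λ.1)) (λ.0)) (λ.λ.λ.2)) (λ.0)
  →1  (λ.(λ.(λ.λ.0 1) (λ.λ.1)) (λ.0)) (λ.λ.λ.2)
  →2  (λ.(λ.λ.0 1) (λ.λ.1)) (λ.0)
  →3  (λ.λ.0 1) (λ.λ.1)
  →4  λ.0 (λ.λ.1)

Answer: normal form = λ.0 (λ.λ.1)  (in 4 steps)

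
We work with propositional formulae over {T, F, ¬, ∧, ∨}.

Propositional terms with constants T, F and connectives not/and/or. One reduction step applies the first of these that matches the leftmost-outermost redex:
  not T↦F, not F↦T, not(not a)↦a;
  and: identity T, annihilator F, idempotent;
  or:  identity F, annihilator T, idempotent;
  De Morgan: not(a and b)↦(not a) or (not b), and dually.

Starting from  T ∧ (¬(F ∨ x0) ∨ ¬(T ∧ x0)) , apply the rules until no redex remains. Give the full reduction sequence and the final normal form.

  start: T ∧ (¬(F ∨ x0) ∨ ¬(T ∧ x0))
  [1] ¬(F ∨ x0) ∨ ¬(T ∧ x0)
  [2] (¬F ∧ ¬x0) ∨ ¬(T ∧ x0)
  [3] (T ∧ ¬x0) ∨ ¬(T ∧ x0)
  [4] ¬x0 ∨ ¬(T ∧ x0)
  [5] ¬x0 ∨ (¬T ∨ ¬x0)
  [6] ¬x0 ∨ (F ∨ ¬x0)
  [7] ¬x0 ∨ ¬x0
  [8] ¬x0

Answer: normal form = ¬x0  (in 8 steps)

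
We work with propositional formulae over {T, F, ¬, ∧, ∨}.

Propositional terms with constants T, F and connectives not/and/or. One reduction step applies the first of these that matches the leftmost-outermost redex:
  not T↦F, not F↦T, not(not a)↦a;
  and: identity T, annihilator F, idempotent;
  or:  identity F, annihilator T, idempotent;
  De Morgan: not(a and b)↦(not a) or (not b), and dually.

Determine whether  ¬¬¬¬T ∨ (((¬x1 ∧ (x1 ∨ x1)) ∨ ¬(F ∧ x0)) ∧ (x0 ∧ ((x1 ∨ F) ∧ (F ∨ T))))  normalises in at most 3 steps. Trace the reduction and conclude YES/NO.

Answer: YES — reaches normal form T in 3 ≤ 3 steps

Reduction:
  start: ¬¬¬¬T ∨ (((¬x1 ∧ (x1 ∨ x1)) ∨ ¬(F ∧ x0)) ∧ (x0 ∧ ((x1 ∨ F) ∧ (F ∨ T))))
  →1  ¬¬T ∨ (((¬x1 ∧ (x1 ∨ x1)) ∨ ¬(F ∧ x0)) ∧ (x0 ∧ ((x1 ∨ F) ∧ (F ∨ T))))
  →2  T ∨ (((¬x1 ∧ (x1 ∨ x1)) ∨ ¬(F ∧ x0)) ∧ (x0 ∧ ((x1 ∨ F) ∧ (F ∨ T))))
  →3  T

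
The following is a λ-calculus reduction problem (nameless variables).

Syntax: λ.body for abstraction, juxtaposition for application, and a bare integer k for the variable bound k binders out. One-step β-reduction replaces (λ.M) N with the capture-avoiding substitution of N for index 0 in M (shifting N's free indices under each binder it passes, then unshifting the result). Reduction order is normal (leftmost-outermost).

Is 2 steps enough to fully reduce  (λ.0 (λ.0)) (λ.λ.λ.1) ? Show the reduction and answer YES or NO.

Answer: YES — reaches normal form λ.λ.1 in 2 ≤ 2 steps

Working:
  start: (λ.0 (λ.0)) (λ.λ.λ.1)
  →1  (λ.λ.λ.1) (λ.0)
  →2  λ.λ.1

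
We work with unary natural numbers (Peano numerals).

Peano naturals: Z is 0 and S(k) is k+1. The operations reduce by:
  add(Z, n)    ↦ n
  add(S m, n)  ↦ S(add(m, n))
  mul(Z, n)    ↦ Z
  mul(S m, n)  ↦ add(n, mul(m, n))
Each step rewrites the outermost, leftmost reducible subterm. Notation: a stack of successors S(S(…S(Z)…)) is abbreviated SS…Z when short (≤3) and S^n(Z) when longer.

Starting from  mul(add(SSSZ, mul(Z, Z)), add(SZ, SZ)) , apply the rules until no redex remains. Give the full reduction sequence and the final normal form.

  start: mul(add(SSSZ, mul(Z, Z)), add(SZ, SZ))
  step 1: mul(S(add(SSZ, mul(Z, Z))), add(SZ, SZ))
  step 2: add(add(SZ, SZ), mul(add(SSZ, mul(Z, Z)), add(SZ, SZ)))
  step 3: add(S(add(Z, SZ)), mul(add(SSZ, mul(Z, Z)), add(SZ, SZ)))
  step 4: S(add(add(Z, SZ), mul(add(SSZ, mul(Z, Z)), add(SZ, SZ))))
  step 5: S(add(SZ, mul(add(SSZ, mul(Z, Z)), add(SZ, SZ))))
  step 6: S(S(add(Z, mul(add(SSZ, mul(Z, Z)), add(SZ, SZ)))))
  step 7: S(S(mul(add(SSZ, mul(Z, Z)), add(SZ, SZ))))
  step 8: S(S(mul(S(add(SZ, mul(Z, Z))), add(SZ, SZ))))
  step 9: S(S(add(add(SZ, SZ), mul(add(SZ, mul(Z, Z)), add(SZ, SZ)))))
  step 10: S(S(add(S(add(Z, SZ)), mul(add(SZ, mul(Z, Z)), add(SZ, SZ)))))
  step 11: S(S(S(add(add(Z, SZ), mul(add(SZ, mul(Z, Z)), add(SZ, SZ))))))
  step 12: S(S(S(add(SZ, mul(add(SZ, mul(Z, Z)), add(SZ, SZ))))))
  step 13: S(S(S(S(add(Z, mul(add(SZ, mul(Z, Z)), add(SZ, SZ)))))))
  step 14: S(S(S(S(mul(add(SZ, mul(Z, Z)), add(SZ, SZ))))))
  step 15: S(S(S(S(mul(S(add(Z, mul(Z, Z))), add(SZ, SZ))))))
  step 16: S(S(S(S(add(add(SZ, SZ), mul(add(Z, mul(Z, Z)), add(SZ, SZ)))))))
  step 17: S(S(S(S(add(S(add(Z, SZ)), mul(add(Z, mul(Z, Z)), add(SZ, SZ)))))))
  step 18: S(S(S(S(S(add(add(Z, SZ), mul(add(Z, mul(Z, Z)), add(SZ, SZ))))))))
  step 19: S(S(S(S(S(add(SZ, mul(add(Z, mul(Z, Z)), add(SZ, SZ))))))))
  step 20: S(S(S(S(S(S(add(Z, mul(add(Z, mul(Z, Z)), add(SZ, SZ)))))))))
  step 21: S(S(S(S(S(S(mul(add(Z, mul(Z, Z)), add(SZ, SZ))))))))
  step 22: S(S(S(S(S(S(mul(mul(Z, Z), add(SZ, SZ))))))))
  step 23: S(S(S(S(S(S(mul(Z, add(SZ, SZ))))))))
  step 24: S^6(Z)

Answer: normal form = S^6(Z)  (in 24 steps)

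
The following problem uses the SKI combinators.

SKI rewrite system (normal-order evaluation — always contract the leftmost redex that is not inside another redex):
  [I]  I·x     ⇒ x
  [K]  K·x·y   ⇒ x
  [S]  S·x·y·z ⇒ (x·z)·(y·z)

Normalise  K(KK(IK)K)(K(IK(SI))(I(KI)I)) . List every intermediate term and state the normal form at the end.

  start: K(KK(IK)K)(K(IK(SI))(I(KI)I))
  step 1: KK(IK)K
  step 2: KK

Answer: normal form = KK  (in 2 steps)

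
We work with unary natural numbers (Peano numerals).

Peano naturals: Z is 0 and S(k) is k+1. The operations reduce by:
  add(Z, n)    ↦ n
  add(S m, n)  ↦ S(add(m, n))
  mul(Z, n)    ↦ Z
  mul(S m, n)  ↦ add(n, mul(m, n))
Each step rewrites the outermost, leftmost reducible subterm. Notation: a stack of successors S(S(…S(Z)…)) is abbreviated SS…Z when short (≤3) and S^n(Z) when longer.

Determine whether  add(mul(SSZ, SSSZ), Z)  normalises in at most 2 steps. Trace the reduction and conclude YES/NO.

  start: add(mul(SSZ, SSSZ), Z)
  step 1: add(add(SSSZ, mul(SZ, SSSZ)), Z)
  step 2: add(S(add(SSZ, mul(SZ, SSSZ))), Z)

Answer: NO — after 2 steps the term is add(S(add(SSZ, mul(SZ, SSSZ))), Z), not yet normal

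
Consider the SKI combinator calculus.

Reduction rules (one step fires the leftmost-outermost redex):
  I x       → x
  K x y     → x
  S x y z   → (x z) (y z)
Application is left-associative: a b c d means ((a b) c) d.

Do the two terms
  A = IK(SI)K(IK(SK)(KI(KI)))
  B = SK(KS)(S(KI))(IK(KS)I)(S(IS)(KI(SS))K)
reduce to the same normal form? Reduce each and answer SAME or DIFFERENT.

Term A:
  start: IK(SI)K(IK(SK)(KI(KI)))
  →1  K(SI)K(IK(SK)(KI(KI)))
  →2  SI(IK(SK)(KI(KI)))
  →3  SI(K(SK)(KI(KI)))
  →4  SI(SK)

Term B:
  start: SK(KS)(S(KI))(IK(KS)I)(S(IS)(KI(SS))K)
  →1  K(S(KI))(KS(S(KI)))(IK(KS)I)(S(IS)(KI(SS))K)
  →2  S(KI)(IK(KS)I)(S(IS)(KI(SS))K)
  →3  KI(S(IS)(KI(SS))K)(IK(KS)I(S(IS)(KI(SS))K))
  →4  I(IK(KS)I(S(IS)(KI(SS))K))
  →5  IK(KS)I(S(IS)(KI(SS))K)
  →6  K(KS)I(S(IS)(KI(SS))K)
  →7  KS(S(IS)(KI(SS))K)
  →8  S

Answer: DIFFERENT — A ⇓ SI(SK), B ⇓ S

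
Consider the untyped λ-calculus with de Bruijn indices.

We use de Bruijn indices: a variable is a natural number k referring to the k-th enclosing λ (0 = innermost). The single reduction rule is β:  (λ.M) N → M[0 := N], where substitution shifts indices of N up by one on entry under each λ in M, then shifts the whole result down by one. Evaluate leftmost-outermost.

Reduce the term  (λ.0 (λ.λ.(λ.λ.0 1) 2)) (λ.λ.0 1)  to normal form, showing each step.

Answer: normal form = λ.0 (λ.λ.λ.0 (λ.λ.0 1))  (in 3 steps)

Derivation:
  start: (λ.0 (λ.λ.(λ.λ.0 1) 2)) (λ.λ.0 1)
  →1  (λ.λ.0 1) (λ.λ.(λ.λ.0 1) (λ.λ.0 1))
  →2  λ.0 (λ.λ.(λ.λ.0 1) (λ.λ.0 1))
  →3  λ.0 (λ.λ.λ.0 (λ.λ.0 1))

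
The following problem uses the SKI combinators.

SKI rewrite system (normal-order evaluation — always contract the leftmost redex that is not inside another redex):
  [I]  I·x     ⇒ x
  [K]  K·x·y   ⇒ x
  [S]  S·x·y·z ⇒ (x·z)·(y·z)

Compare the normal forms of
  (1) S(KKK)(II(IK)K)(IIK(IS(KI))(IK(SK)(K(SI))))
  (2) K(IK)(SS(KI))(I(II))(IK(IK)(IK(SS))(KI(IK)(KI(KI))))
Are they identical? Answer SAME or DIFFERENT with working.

Term A:
  start: S(KKK)(II(IK)K)(IIK(IS(KI))(IK(SK)(K(SI))))
  [1] KKK(IIK(IS(KI))(IK(SK)(K(SI))))(II(IK)K(IIK(IS(KI))(IK(SK)(K(SI)))))
  [2] K(IIK(IS(KI))(IK(SK)(K(SI))))(II(IK)K(IIK(IS(KI))(IK(SK)(K(SI)))))
  [3] IIK(IS(KI))(IK(SK)(K(SI)))
  [4] IK(IS(KI))(IK(SK)(K(SI)))
  [5] K(IS(KI))(IK(SK)(K(SI)))
  [6] IS(KI)
  [7] S(KI)

Term B:
  start: K(IK)(SS(KI))(I(II))(IK(IK)(IK(SS))(KI(IK)(KI(KI))))
  [1] IK(I(II))(IK(IK)(IK(SS))(KI(IK)(KI(KI))))
  [2] K(I(II))(IK(IK)(IK(SS))(KI(IK)(KI(KI))))
  [3] I(II)
  [4] II
  [5] I

Answer: DIFFERENT — A ⇓ S(KI), B ⇓ I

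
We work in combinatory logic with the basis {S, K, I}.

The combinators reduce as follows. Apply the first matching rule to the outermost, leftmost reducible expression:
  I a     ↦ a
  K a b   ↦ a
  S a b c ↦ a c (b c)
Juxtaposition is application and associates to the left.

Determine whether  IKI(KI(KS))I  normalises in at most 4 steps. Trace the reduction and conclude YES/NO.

Answer: YES — reaches normal form I in 3 ≤ 4 steps

Reduction:
  start: IKI(KI(KS))I
  →1  KI(KI(KS))I
  →2  II
  →3  I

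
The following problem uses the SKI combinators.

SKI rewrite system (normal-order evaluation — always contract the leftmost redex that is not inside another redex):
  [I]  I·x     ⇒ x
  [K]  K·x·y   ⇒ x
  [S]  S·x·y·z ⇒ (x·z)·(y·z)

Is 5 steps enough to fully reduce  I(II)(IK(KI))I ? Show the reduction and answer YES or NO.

  start: I(II)(IK(KI))I
  step 1: II(IK(KI))I
  step 2: I(IK(KI))I
  step 3: IK(KI)I
  step 4: K(KI)I
  step 5: KI

Answer: YES — reaches normal form KI in 5 ≤ 5 steps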